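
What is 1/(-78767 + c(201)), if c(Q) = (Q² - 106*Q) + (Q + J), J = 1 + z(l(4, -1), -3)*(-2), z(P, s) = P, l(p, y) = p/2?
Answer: -1/59474 ≈ -1.6814e-5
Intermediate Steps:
l(p, y) = p/2 (l(p, y) = p*(½) = p/2)
J = -3 (J = 1 + ((½)*4)*(-2) = 1 + 2*(-2) = 1 - 4 = -3)
c(Q) = -3 + Q² - 105*Q (c(Q) = (Q² - 106*Q) + (Q - 3) = (Q² - 106*Q) + (-3 + Q) = -3 + Q² - 105*Q)
1/(-78767 + c(201)) = 1/(-78767 + (-3 + 201² - 105*201)) = 1/(-78767 + (-3 + 40401 - 21105)) = 1/(-78767 + 19293) = 1/(-59474) = -1/59474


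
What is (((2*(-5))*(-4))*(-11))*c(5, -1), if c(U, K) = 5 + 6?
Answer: -4840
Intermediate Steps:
c(U, K) = 11
(((2*(-5))*(-4))*(-11))*c(5, -1) = (((2*(-5))*(-4))*(-11))*11 = (-10*(-4)*(-11))*11 = (40*(-11))*11 = -440*11 = -4840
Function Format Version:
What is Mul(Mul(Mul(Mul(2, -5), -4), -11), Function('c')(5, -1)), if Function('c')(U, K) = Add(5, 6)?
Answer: -4840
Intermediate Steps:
Function('c')(U, K) = 11
Mul(Mul(Mul(Mul(2, -5), -4), -11), Function('c')(5, -1)) = Mul(Mul(Mul(Mul(2, -5), -4), -11), 11) = Mul(Mul(Mul(-10, -4), -11), 11) = Mul(Mul(40, -11), 11) = Mul(-440, 11) = -4840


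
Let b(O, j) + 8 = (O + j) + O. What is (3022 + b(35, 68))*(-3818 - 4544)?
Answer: -26357024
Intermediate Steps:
b(O, j) = -8 + j + 2*O (b(O, j) = -8 + ((O + j) + O) = -8 + (j + 2*O) = -8 + j + 2*O)
(3022 + b(35, 68))*(-3818 - 4544) = (3022 + (-8 + 68 + 2*35))*(-3818 - 4544) = (3022 + (-8 + 68 + 70))*(-8362) = (3022 + 130)*(-8362) = 3152*(-8362) = -26357024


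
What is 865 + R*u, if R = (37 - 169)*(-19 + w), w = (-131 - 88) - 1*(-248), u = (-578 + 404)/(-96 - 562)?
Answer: 169745/329 ≈ 515.94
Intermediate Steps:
u = 87/329 (u = -174/(-658) = -174*(-1/658) = 87/329 ≈ 0.26444)
w = 29 (w = -219 + 248 = 29)
R = -1320 (R = (37 - 169)*(-19 + 29) = -132*10 = -1320)
865 + R*u = 865 - 1320*87/329 = 865 - 114840/329 = 169745/329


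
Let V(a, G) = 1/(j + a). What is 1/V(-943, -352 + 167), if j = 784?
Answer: -159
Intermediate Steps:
V(a, G) = 1/(784 + a)
1/V(-943, -352 + 167) = 1/(1/(784 - 943)) = 1/(1/(-159)) = 1/(-1/159) = -159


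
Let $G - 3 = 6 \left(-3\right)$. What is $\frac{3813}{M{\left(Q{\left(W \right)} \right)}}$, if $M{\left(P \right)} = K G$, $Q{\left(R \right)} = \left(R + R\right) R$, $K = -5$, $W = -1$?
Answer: $\frac{1271}{25} \approx 50.84$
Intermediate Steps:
$Q{\left(R \right)} = 2 R^{2}$ ($Q{\left(R \right)} = 2 R R = 2 R^{2}$)
$G = -15$ ($G = 3 + 6 \left(-3\right) = 3 - 18 = -15$)
$M{\left(P \right)} = 75$ ($M{\left(P \right)} = \left(-5\right) \left(-15\right) = 75$)
$\frac{3813}{M{\left(Q{\left(W \right)} \right)}} = \frac{3813}{75} = 3813 \cdot \frac{1}{75} = \frac{1271}{25}$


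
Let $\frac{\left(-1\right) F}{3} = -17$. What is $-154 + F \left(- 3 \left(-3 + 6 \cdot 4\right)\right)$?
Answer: $-3367$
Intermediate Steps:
$F = 51$ ($F = \left(-3\right) \left(-17\right) = 51$)
$-154 + F \left(- 3 \left(-3 + 6 \cdot 4\right)\right) = -154 + 51 \left(- 3 \left(-3 + 6 \cdot 4\right)\right) = -154 + 51 \left(- 3 \left(-3 + 24\right)\right) = -154 + 51 \left(\left(-3\right) 21\right) = -154 + 51 \left(-63\right) = -154 - 3213 = -3367$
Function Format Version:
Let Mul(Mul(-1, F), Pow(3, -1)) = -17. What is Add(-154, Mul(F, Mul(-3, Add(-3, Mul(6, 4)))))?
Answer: -3367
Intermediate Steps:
F = 51 (F = Mul(-3, -17) = 51)
Add(-154, Mul(F, Mul(-3, Add(-3, Mul(6, 4))))) = Add(-154, Mul(51, Mul(-3, Add(-3, Mul(6, 4))))) = Add(-154, Mul(51, Mul(-3, Add(-3, 24)))) = Add(-154, Mul(51, Mul(-3, 21))) = Add(-154, Mul(51, -63)) = Add(-154, -3213) = -3367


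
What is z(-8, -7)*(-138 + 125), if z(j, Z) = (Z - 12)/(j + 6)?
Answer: -247/2 ≈ -123.50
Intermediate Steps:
z(j, Z) = (-12 + Z)/(6 + j)
z(-8, -7)*(-138 + 125) = ((-12 - 7)/(6 - 8))*(-138 + 125) = (-19/(-2))*(-13) = -½*(-19)*(-13) = (19/2)*(-13) = -247/2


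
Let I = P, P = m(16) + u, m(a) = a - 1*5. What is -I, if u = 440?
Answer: -451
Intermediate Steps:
m(a) = -5 + a (m(a) = a - 5 = -5 + a)
P = 451 (P = (-5 + 16) + 440 = 11 + 440 = 451)
I = 451
-I = -1*451 = -451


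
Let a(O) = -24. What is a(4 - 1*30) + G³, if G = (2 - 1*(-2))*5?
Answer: 7976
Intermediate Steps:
G = 20 (G = (2 + 2)*5 = 4*5 = 20)
a(4 - 1*30) + G³ = -24 + 20³ = -24 + 8000 = 7976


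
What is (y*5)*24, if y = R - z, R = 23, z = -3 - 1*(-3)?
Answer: 2760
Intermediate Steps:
z = 0 (z = -3 + 3 = 0)
y = 23 (y = 23 - 1*0 = 23 + 0 = 23)
(y*5)*24 = (23*5)*24 = 115*24 = 2760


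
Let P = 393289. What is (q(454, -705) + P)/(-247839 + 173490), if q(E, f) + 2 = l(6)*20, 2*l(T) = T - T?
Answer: -393287/74349 ≈ -5.2897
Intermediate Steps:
l(T) = 0 (l(T) = (T - T)/2 = (½)*0 = 0)
q(E, f) = -2 (q(E, f) = -2 + 0*20 = -2 + 0 = -2)
(q(454, -705) + P)/(-247839 + 173490) = (-2 + 393289)/(-247839 + 173490) = 393287/(-74349) = 393287*(-1/74349) = -393287/74349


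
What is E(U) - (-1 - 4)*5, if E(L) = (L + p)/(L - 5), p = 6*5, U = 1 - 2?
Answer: 121/6 ≈ 20.167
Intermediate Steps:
U = -1
p = 30
E(L) = (30 + L)/(-5 + L) (E(L) = (L + 30)/(L - 5) = (30 + L)/(-5 + L))
E(U) - (-1 - 4)*5 = (30 - 1)/(-5 - 1) - (-1 - 4)*5 = 29/(-6) - 1*(-5)*5 = -1/6*29 + 5*5 = -29/6 + 25 = 121/6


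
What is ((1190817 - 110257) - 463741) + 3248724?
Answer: 3865543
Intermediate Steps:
((1190817 - 110257) - 463741) + 3248724 = (1080560 - 463741) + 3248724 = 616819 + 3248724 = 3865543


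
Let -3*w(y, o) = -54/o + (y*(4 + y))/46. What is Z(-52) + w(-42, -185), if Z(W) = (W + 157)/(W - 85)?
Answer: -7245263/582935 ≈ -12.429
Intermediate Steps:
w(y, o) = 18/o - y*(4 + y)/138 (w(y, o) = -(-54/o + (y*(4 + y))/46)/3 = -(-54/o + (y*(4 + y))*(1/46))/3 = -(-54/o + y*(4 + y)/46)/3 = 18/o - y*(4 + y)/138)
Z(W) = (157 + W)/(-85 + W)
Z(-52) + w(-42, -185) = (157 - 52)/(-85 - 52) + (1/138)*(2484 - 1*(-185)*(-42)*(4 - 42))/(-185) = 105/(-137) + (1/138)*(-1/185)*(2484 - 1*(-185)*(-42)*(-38)) = -1/137*105 + (1/138)*(-1/185)*(2484 + 295260) = -105/137 + (1/138)*(-1/185)*297744 = -105/137 - 49624/4255 = -7245263/582935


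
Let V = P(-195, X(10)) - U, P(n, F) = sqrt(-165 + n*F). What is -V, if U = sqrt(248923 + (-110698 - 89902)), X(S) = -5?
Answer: sqrt(48323) - 9*sqrt(10) ≈ 191.36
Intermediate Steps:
P(n, F) = sqrt(-165 + F*n)
U = sqrt(48323) (U = sqrt(248923 - 200600) = sqrt(48323) ≈ 219.82)
V = -sqrt(48323) + 9*sqrt(10) (V = sqrt(-165 - 5*(-195)) - sqrt(48323) = sqrt(-165 + 975) - sqrt(48323) = sqrt(810) - sqrt(48323) = 9*sqrt(10) - sqrt(48323) = -sqrt(48323) + 9*sqrt(10) ≈ -191.36)
-V = -(-sqrt(48323) + 9*sqrt(10)) = sqrt(48323) - 9*sqrt(10)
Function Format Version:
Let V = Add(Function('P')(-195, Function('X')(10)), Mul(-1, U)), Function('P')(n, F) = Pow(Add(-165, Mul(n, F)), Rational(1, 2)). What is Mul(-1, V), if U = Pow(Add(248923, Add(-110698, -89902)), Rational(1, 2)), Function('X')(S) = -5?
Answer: Add(Pow(48323, Rational(1, 2)), Mul(-9, Pow(10, Rational(1, 2)))) ≈ 191.36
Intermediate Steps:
Function('P')(n, F) = Pow(Add(-165, Mul(F, n)), Rational(1, 2))
U = Pow(48323, Rational(1, 2)) (U = Pow(Add(248923, -200600), Rational(1, 2)) = Pow(48323, Rational(1, 2)) ≈ 219.82)
V = Add(Mul(-1, Pow(48323, Rational(1, 2))), Mul(9, Pow(10, Rational(1, 2)))) (V = Add(Pow(Add(-165, Mul(-5, -195)), Rational(1, 2)), Mul(-1, Pow(48323, Rational(1, 2)))) = Add(Pow(Add(-165, 975), Rational(1, 2)), Mul(-1, Pow(48323, Rational(1, 2)))) = Add(Pow(810, Rational(1, 2)), Mul(-1, Pow(48323, Rational(1, 2)))) = Add(Mul(9, Pow(10, Rational(1, 2))), Mul(-1, Pow(48323, Rational(1, 2)))) = Add(Mul(-1, Pow(48323, Rational(1, 2))), Mul(9, Pow(10, Rational(1, 2)))) ≈ -191.36)
Mul(-1, V) = Mul(-1, Add(Mul(-1, Pow(48323, Rational(1, 2))), Mul(9, Pow(10, Rational(1, 2))))) = Add(Pow(48323, Rational(1, 2)), Mul(-9, Pow(10, Rational(1, 2))))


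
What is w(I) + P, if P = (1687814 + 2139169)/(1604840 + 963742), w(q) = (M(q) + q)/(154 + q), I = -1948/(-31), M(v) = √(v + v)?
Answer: 5121429577/2877668034 + √30194/3361 ≈ 1.8314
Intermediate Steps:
M(v) = √2*√v (M(v) = √(2*v) = √2*√v)
I = 1948/31 (I = -1948*(-1/31) = 1948/31 ≈ 62.839)
w(q) = (q + √2*√q)/(154 + q) (w(q) = (√2*√q + q)/(154 + q) = (q + √2*√q)/(154 + q))
P = 1275661/856194 (P = 3826983/2568582 = 3826983*(1/2568582) = 1275661/856194 ≈ 1.4899)
w(I) + P = (1948/31 + √2*√(1948/31))/(154 + 1948/31) + 1275661/856194 = (1948/31 + √2*(2*√15097/31))/(6722/31) + 1275661/856194 = 31*(1948/31 + 2*√30194/31)/6722 + 1275661/856194 = (974/3361 + √30194/3361) + 1275661/856194 = 5121429577/2877668034 + √30194/3361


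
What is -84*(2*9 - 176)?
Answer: 13272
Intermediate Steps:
-84*(2*9 - 176) = -84*(18 - 176) = -84*(-158) = 13272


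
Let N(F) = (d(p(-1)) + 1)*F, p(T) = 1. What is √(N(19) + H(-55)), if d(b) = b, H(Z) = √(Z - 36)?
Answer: √(38 + I*√91) ≈ 6.2121 + 0.76781*I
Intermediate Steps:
H(Z) = √(-36 + Z)
N(F) = 2*F (N(F) = (1 + 1)*F = 2*F)
√(N(19) + H(-55)) = √(2*19 + √(-36 - 55)) = √(38 + √(-91)) = √(38 + I*√91)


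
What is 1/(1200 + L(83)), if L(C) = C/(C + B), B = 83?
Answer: 2/2401 ≈ 0.00083299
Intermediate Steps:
L(C) = C/(83 + C) (L(C) = C/(C + 83) = C/(83 + C))
1/(1200 + L(83)) = 1/(1200 + 83/(83 + 83)) = 1/(1200 + 83/166) = 1/(1200 + 83*(1/166)) = 1/(1200 + ½) = 1/(2401/2) = 2/2401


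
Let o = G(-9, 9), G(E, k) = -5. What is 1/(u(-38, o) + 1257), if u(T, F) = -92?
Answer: 1/1165 ≈ 0.00085837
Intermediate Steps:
o = -5
1/(u(-38, o) + 1257) = 1/(-92 + 1257) = 1/1165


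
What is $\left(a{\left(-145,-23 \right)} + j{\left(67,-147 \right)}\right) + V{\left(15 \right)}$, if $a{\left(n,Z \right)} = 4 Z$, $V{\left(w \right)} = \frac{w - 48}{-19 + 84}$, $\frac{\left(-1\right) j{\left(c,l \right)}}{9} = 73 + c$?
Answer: $- \frac{87913}{65} \approx -1352.5$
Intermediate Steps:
$j{\left(c,l \right)} = -657 - 9 c$ ($j{\left(c,l \right)} = - 9 \left(73 + c\right) = -657 - 9 c$)
$V{\left(w \right)} = - \frac{48}{65} + \frac{w}{65}$ ($V{\left(w \right)} = \frac{-48 + w}{65} = \left(-48 + w\right) \frac{1}{65} = - \frac{48}{65} + \frac{w}{65}$)
$\left(a{\left(-145,-23 \right)} + j{\left(67,-147 \right)}\right) + V{\left(15 \right)} = \left(4 \left(-23\right) - 1260\right) + \left(- \frac{48}{65} + \frac{1}{65} \cdot 15\right) = \left(-92 - 1260\right) + \left(- \frac{48}{65} + \frac{3}{13}\right) = \left(-92 - 1260\right) - \frac{33}{65} = -1352 - \frac{33}{65} = - \frac{87913}{65}$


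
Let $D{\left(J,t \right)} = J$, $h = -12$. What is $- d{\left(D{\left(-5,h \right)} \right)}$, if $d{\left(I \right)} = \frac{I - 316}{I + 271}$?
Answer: $\frac{321}{266} \approx 1.2068$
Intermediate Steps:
$d{\left(I \right)} = \frac{-316 + I}{271 + I}$
$- d{\left(D{\left(-5,h \right)} \right)} = - \frac{-316 - 5}{271 - 5} = - \frac{-321}{266} = \left(-1\right) \left(- \frac{321}{266}\right) = \frac{321}{266}$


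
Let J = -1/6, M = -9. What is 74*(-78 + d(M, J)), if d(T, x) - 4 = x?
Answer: -16465/3 ≈ -5488.3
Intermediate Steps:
J = -1/6 (J = -1*1/6 = -1/6 ≈ -0.16667)
d(T, x) = 4 + x
74*(-78 + d(M, J)) = 74*(-78 + (4 - 1/6)) = 74*(-78 + 23/6) = 74*(-445/6) = -16465/3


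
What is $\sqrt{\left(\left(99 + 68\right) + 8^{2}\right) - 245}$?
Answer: $i \sqrt{14} \approx 3.7417 i$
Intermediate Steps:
$\sqrt{\left(\left(99 + 68\right) + 8^{2}\right) - 245} = \sqrt{\left(167 + 64\right) - 245} = \sqrt{231 - 245} = \sqrt{-14} = i \sqrt{14}$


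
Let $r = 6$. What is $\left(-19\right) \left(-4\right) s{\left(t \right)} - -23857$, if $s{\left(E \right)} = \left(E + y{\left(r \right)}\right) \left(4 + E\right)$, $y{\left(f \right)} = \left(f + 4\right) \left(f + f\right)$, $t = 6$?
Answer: $119617$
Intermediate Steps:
$y{\left(f \right)} = 2 f \left(4 + f\right)$ ($y{\left(f \right)} = \left(4 + f\right) 2 f = 2 f \left(4 + f\right)$)
$s{\left(E \right)} = \left(4 + E\right) \left(120 + E\right)$ ($s{\left(E \right)} = \left(E + 2 \cdot 6 \left(4 + 6\right)\right) \left(4 + E\right) = \left(E + 2 \cdot 6 \cdot 10\right) \left(4 + E\right) = \left(E + 120\right) \left(4 + E\right) = \left(120 + E\right) \left(4 + E\right) = \left(4 + E\right) \left(120 + E\right)$)
$\left(-19\right) \left(-4\right) s{\left(t \right)} - -23857 = \left(-19\right) \left(-4\right) \left(480 + 6^{2} + 124 \cdot 6\right) - -23857 = 76 \left(480 + 36 + 744\right) + 23857 = 76 \cdot 1260 + 23857 = 95760 + 23857 = 119617$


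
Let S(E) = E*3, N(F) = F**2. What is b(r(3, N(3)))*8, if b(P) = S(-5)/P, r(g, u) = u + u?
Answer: -20/3 ≈ -6.6667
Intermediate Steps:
S(E) = 3*E
r(g, u) = 2*u
b(P) = -15/P (b(P) = (3*(-5))/P = -15/P)
b(r(3, N(3)))*8 = -15/(2*3**2)*8 = -15/(2*9)*8 = -15/18*8 = -15*1/18*8 = -5/6*8 = -20/3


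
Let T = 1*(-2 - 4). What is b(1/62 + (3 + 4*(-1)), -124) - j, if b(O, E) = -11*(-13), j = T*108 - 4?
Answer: 795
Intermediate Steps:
T = -6 (T = 1*(-6) = -6)
j = -652 (j = -6*108 - 4 = -648 - 4 = -652)
b(O, E) = 143
b(1/62 + (3 + 4*(-1)), -124) - j = 143 - 1*(-652) = 143 + 652 = 795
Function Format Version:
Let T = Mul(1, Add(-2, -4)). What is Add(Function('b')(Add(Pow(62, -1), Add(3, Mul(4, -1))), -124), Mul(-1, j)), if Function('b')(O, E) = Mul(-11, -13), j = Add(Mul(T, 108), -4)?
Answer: 795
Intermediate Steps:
T = -6 (T = Mul(1, -6) = -6)
j = -652 (j = Add(Mul(-6, 108), -4) = Add(-648, -4) = -652)
Function('b')(O, E) = 143
Add(Function('b')(Add(Pow(62, -1), Add(3, Mul(4, -1))), -124), Mul(-1, j)) = Add(143, Mul(-1, -652)) = Add(143, 652) = 795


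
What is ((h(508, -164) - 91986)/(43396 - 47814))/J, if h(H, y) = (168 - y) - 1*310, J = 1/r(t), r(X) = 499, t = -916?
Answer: 22945018/2209 ≈ 10387.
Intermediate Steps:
J = 1/499 ≈ 0.0020040
h(H, y) = -142 - y (h(H, y) = (168 - y) - 310 = -142 - y)
((h(508, -164) - 91986)/(43396 - 47814))/J = (((-142 - 1*(-164)) - 91986)/(43396 - 47814))/(1/499) = (((-142 + 164) - 91986)/(-4418))*499 = ((22 - 91986)*(-1/4418))*499 = -91964*(-1/4418)*499 = (45982/2209)*499 = 22945018/2209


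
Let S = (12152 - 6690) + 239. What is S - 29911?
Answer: -24210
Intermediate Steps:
S = 5701 (S = 5462 + 239 = 5701)
S - 29911 = 5701 - 29911 = -24210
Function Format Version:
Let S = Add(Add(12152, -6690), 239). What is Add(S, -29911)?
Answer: -24210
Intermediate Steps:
S = 5701 (S = Add(5462, 239) = 5701)
Add(S, -29911) = Add(5701, -29911) = -24210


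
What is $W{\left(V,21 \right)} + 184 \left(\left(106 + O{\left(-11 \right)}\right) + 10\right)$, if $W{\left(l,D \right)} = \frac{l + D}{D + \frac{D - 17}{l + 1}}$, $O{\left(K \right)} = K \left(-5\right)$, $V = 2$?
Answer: $\frac{2108157}{67} \approx 31465.0$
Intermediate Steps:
$O{\left(K \right)} = - 5 K$
$W{\left(l,D \right)} = \frac{D + l}{D + \frac{-17 + D}{1 + l}}$
$W{\left(V,21 \right)} + 184 \left(\left(106 + O{\left(-11 \right)}\right) + 10\right) = \frac{21 + 2 + 2^{2} + 21 \cdot 2}{-17 + 2 \cdot 21 + 21 \cdot 2} + 184 \left(\left(106 - -55\right) + 10\right) = \frac{21 + 2 + 4 + 42}{-17 + 42 + 42} + 184 \left(\left(106 + 55\right) + 10\right) = \frac{1}{67} \cdot 69 + 184 \left(161 + 10\right) = \frac{1}{67} \cdot 69 + 184 \cdot 171 = \frac{69}{67} + 31464 = \frac{2108157}{67}$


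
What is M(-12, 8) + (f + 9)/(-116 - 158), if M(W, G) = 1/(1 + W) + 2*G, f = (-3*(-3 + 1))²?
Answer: 47455/3014 ≈ 15.745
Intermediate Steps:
f = 36 (f = (-3*(-2))² = 6² = 36)
M(-12, 8) + (f + 9)/(-116 - 158) = (1 + 2*8 + 2*8*(-12))/(1 - 12) + (36 + 9)/(-116 - 158) = (1 + 16 - 192)/(-11) + 45/(-274) = -1/11*(-175) - 1/274*45 = 175/11 - 45/274 = 47455/3014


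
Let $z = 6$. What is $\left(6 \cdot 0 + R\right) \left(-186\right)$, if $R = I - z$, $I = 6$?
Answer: $0$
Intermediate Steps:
$R = 0$ ($R = 6 - 6 = 0$)
$\left(6 \cdot 0 + R\right) \left(-186\right) = \left(6 \cdot 0 + 0\right) \left(-186\right) = \left(0 + 0\right) \left(-186\right) = 0 \left(-186\right) = 0$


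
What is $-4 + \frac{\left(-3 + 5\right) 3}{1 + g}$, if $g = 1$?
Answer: $-1$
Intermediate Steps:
$-4 + \frac{\left(-3 + 5\right) 3}{1 + g} = -4 + \frac{\left(-3 + 5\right) 3}{1 + 1} = -4 + \frac{2 \cdot 3}{2} = -4 + \frac{1}{2} \cdot 6 = -4 + 3 = -1$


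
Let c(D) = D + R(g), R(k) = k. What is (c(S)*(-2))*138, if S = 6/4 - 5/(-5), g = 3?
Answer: -1518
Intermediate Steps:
S = 5/2 (S = 6*(¼) - 5*(-⅕) = 3/2 + 1 = 5/2 ≈ 2.5000)
c(D) = 3 + D (c(D) = D + 3 = 3 + D)
(c(S)*(-2))*138 = ((3 + 5/2)*(-2))*138 = ((11/2)*(-2))*138 = -11*138 = -1518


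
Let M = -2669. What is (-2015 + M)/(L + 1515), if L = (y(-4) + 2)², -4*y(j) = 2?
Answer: -18736/6069 ≈ -3.0872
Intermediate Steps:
y(j) = -½ (y(j) = -¼*2 = -½)
L = 9/4 (L = (-½ + 2)² = (3/2)² = 9/4 ≈ 2.2500)
(-2015 + M)/(L + 1515) = (-2015 - 2669)/(9/4 + 1515) = -4684/6069/4 = -4684*4/6069 = -18736/6069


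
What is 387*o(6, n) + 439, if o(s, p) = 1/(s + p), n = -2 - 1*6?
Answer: 491/2 ≈ 245.50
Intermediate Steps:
n = -8 (n = -2 - 6 = -8)
o(s, p) = 1/(p + s)
387*o(6, n) + 439 = 387/(-8 + 6) + 439 = 387/(-2) + 439 = 387*(-1/2) + 439 = -387/2 + 439 = 491/2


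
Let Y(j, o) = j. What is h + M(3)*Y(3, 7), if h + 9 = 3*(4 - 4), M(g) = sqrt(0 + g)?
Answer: -9 + 3*sqrt(3) ≈ -3.8038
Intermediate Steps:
M(g) = sqrt(g)
h = -9 (h = -9 + 3*(4 - 4) = -9 + 3*0 = -9 + 0 = -9)
h + M(3)*Y(3, 7) = -9 + sqrt(3)*3 = -9 + 3*sqrt(3)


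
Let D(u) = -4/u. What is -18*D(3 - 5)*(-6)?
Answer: 216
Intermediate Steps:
-18*D(3 - 5)*(-6) = -(-72)/(3 - 5)*(-6) = -(-72)/(-2)*(-6) = -(-72)*(-1)/2*(-6) = -18*2*(-6) = -36*(-6) = 216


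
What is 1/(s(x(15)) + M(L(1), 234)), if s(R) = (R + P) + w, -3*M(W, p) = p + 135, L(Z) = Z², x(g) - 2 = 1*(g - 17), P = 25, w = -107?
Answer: -1/205 ≈ -0.0048781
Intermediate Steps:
x(g) = -15 + g (x(g) = 2 + 1*(g - 17) = 2 + 1*(-17 + g) = 2 + (-17 + g) = -15 + g)
M(W, p) = -45 - p/3 (M(W, p) = -(p + 135)/3 = -(135 + p)/3 = -45 - p/3)
s(R) = -82 + R (s(R) = (R + 25) - 107 = (25 + R) - 107 = -82 + R)
1/(s(x(15)) + M(L(1), 234)) = 1/((-82 + (-15 + 15)) + (-45 - ⅓*234)) = 1/((-82 + 0) + (-45 - 78)) = 1/(-82 - 123) = 1/(-205) = -1/205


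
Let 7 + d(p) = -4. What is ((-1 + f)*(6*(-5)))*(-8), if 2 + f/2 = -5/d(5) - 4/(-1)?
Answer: 10320/11 ≈ 938.18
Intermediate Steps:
d(p) = -11 (d(p) = -7 - 4 = -11)
f = 54/11 (f = -4 + 2*(-5/(-11) - 4/(-1)) = -4 + 2*(-5*(-1/11) - 4*(-1)) = -4 + 2*(5/11 + 4) = -4 + 2*(49/11) = -4 + 98/11 = 54/11 ≈ 4.9091)
((-1 + f)*(6*(-5)))*(-8) = ((-1 + 54/11)*(6*(-5)))*(-8) = ((43/11)*(-30))*(-8) = -1290/11*(-8) = 10320/11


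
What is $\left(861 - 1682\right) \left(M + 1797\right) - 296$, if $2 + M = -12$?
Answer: $-1464139$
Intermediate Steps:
$M = -14$ ($M = -2 - 12 = -14$)
$\left(861 - 1682\right) \left(M + 1797\right) - 296 = \left(861 - 1682\right) \left(-14 + 1797\right) - 296 = \left(-821\right) 1783 - 296 = -1463843 - 296 = -1464139$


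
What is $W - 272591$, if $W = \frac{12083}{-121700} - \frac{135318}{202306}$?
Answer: $- \frac{3355691922711099}{12310320100} \approx -2.7259 \cdot 10^{5}$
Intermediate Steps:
$W = - \frac{9456331999}{12310320100}$ ($W = 12083 \left(- \frac{1}{121700}\right) - \frac{67659}{101153} = - \frac{12083}{121700} - \frac{67659}{101153} = - \frac{9456331999}{12310320100} \approx -0.76816$)
$W - 272591 = - \frac{9456331999}{12310320100} - 272591 = - \frac{3355691922711099}{12310320100}$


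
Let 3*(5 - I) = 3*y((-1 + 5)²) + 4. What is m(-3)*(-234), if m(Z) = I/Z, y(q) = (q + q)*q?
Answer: -39650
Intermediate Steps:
y(q) = 2*q² (y(q) = (2*q)*q = 2*q²)
I = -1525/3 (I = 5 - (3*(2*((-1 + 5)²)²) + 4)/3 = 5 - (3*(2*(4²)²) + 4)/3 = 5 - (3*(2*16²) + 4)/3 = 5 - (3*(2*256) + 4)/3 = 5 - (3*512 + 4)/3 = 5 - (1536 + 4)/3 = 5 - ⅓*1540 = 5 - 1540/3 = -1525/3 ≈ -508.33)
m(Z) = -1525/(3*Z)
m(-3)*(-234) = -1525/3/(-3)*(-234) = -1525/3*(-⅓)*(-234) = (1525/9)*(-234) = -39650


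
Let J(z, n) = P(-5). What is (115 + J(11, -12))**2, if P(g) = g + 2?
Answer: 12544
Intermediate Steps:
P(g) = 2 + g
J(z, n) = -3 (J(z, n) = 2 - 5 = -3)
(115 + J(11, -12))**2 = (115 - 3)**2 = 112**2 = 12544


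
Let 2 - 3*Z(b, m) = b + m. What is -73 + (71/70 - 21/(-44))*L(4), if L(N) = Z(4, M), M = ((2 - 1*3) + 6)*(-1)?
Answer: -110123/1540 ≈ -71.508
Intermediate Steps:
M = -5 (M = ((2 - 3) + 6)*(-1) = (-1 + 6)*(-1) = 5*(-1) = -5)
Z(b, m) = ⅔ - b/3 - m/3 (Z(b, m) = ⅔ - (b + m)/3 = ⅔ + (-b/3 - m/3) = ⅔ - b/3 - m/3)
L(N) = 1 (L(N) = ⅔ - ⅓*4 - ⅓*(-5) = ⅔ - 4/3 + 5/3 = 1)
-73 + (71/70 - 21/(-44))*L(4) = -73 + (71/70 - 21/(-44))*1 = -73 + (71*(1/70) - 21*(-1/44))*1 = -73 + (71/70 + 21/44)*1 = -73 + (2297/1540)*1 = -73 + 2297/1540 = -110123/1540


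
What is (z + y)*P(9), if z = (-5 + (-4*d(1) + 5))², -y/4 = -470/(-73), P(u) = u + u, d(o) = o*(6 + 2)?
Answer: 1311696/73 ≈ 17968.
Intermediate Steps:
d(o) = 8*o (d(o) = o*8 = 8*o)
P(u) = 2*u
y = -1880/73 (y = -(-1880)/(-73) = -(-1880)*(-1)/73 = -4*470/73 = -1880/73 ≈ -25.753)
z = 1024 (z = (-5 + (-32 + 5))² = (-5 - 27)² = (-32)² = 1024)
(z + y)*P(9) = (1024 - 1880/73)*(2*9) = (72872/73)*18 = 1311696/73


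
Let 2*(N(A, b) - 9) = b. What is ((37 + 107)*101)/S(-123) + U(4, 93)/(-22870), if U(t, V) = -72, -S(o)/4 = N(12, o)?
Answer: 1108788/16009 ≈ 69.260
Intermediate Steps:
N(A, b) = 9 + b/2
S(o) = -36 - 2*o (S(o) = -4*(9 + o/2) = -36 - 2*o)
((37 + 107)*101)/S(-123) + U(4, 93)/(-22870) = ((37 + 107)*101)/(-36 - 2*(-123)) - 72/(-22870) = (144*101)/(-36 + 246) - 72*(-1/22870) = 14544/210 + 36/11435 = 14544*(1/210) + 36/11435 = 2424/35 + 36/11435 = 1108788/16009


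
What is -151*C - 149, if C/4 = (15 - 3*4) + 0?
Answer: -1961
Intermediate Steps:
C = 12 (C = 4*((15 - 3*4) + 0) = 4*((15 - 12) + 0) = 4*(3 + 0) = 4*3 = 12)
-151*C - 149 = -151*12 - 149 = -1812 - 149 = -1961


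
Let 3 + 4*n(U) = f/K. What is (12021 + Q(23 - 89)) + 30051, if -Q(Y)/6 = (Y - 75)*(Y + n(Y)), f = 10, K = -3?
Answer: -30207/2 ≈ -15104.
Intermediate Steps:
n(U) = -19/12 (n(U) = -¾ + (10/(-3))/4 = -¾ + (10*(-⅓))/4 = -¾ + (¼)*(-10/3) = -¾ - ⅚ = -19/12)
Q(Y) = -6*(-75 + Y)*(-19/12 + Y) (Q(Y) = -6*(Y - 75)*(Y - 19/12) = -6*(-75 + Y)*(-19/12 + Y))
(12021 + Q(23 - 89)) + 30051 = (12021 + (-1425/2 - 6*(23 - 89)² + 919*(23 - 89)/2)) + 30051 = (12021 + (-1425/2 - 6*(-66)² + (919/2)*(-66))) + 30051 = (12021 + (-1425/2 - 6*4356 - 30327)) + 30051 = (12021 + (-1425/2 - 26136 - 30327)) + 30051 = (12021 - 114351/2) + 30051 = -90309/2 + 30051 = -30207/2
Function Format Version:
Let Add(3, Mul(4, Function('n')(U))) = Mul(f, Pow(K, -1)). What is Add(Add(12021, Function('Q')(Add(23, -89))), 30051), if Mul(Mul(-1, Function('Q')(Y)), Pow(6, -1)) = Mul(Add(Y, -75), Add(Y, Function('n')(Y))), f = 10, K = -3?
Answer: Rational(-30207, 2) ≈ -15104.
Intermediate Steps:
Function('n')(U) = Rational(-19, 12) (Function('n')(U) = Add(Rational(-3, 4), Mul(Rational(1, 4), Mul(10, Pow(-3, -1)))) = Add(Rational(-3, 4), Mul(Rational(1, 4), Mul(10, Rational(-1, 3)))) = Add(Rational(-3, 4), Mul(Rational(1, 4), Rational(-10, 3))) = Add(Rational(-3, 4), Rational(-5, 6)) = Rational(-19, 12))
Function('Q')(Y) = Mul(-6, Add(-75, Y), Add(Rational(-19, 12), Y)) (Function('Q')(Y) = Mul(-6, Mul(Add(Y, -75), Add(Y, Rational(-19, 12)))) = Mul(-6, Mul(Add(-75, Y), Add(Rational(-19, 12), Y))) = Mul(-6, Add(-75, Y), Add(Rational(-19, 12), Y)))
Add(Add(12021, Function('Q')(Add(23, -89))), 30051) = Add(Add(12021, Add(Rational(-1425, 2), Mul(-6, Pow(Add(23, -89), 2)), Mul(Rational(919, 2), Add(23, -89)))), 30051) = Add(Add(12021, Add(Rational(-1425, 2), Mul(-6, Pow(-66, 2)), Mul(Rational(919, 2), -66))), 30051) = Add(Add(12021, Add(Rational(-1425, 2), Mul(-6, 4356), -30327)), 30051) = Add(Add(12021, Add(Rational(-1425, 2), -26136, -30327)), 30051) = Add(Add(12021, Rational(-114351, 2)), 30051) = Add(Rational(-90309, 2), 30051) = Rational(-30207, 2)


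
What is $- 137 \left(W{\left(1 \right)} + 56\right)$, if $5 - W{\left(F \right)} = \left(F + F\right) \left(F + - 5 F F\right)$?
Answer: $-9453$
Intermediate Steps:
$W{\left(F \right)} = 5 - 2 F \left(F - 5 F^{2}\right)$ ($W{\left(F \right)} = 5 - \left(F + F\right) \left(F + - 5 F F\right) = 5 - 2 F \left(F - 5 F^{2}\right)$)
$- 137 \left(W{\left(1 \right)} + 56\right) = - 137 \left(\left(5 - 2 \cdot 1^{2} + 10 \cdot 1^{3}\right) + 56\right) = - 137 \left(\left(5 - 2 + 10 \cdot 1\right) + 56\right) = - 137 \left(\left(5 - 2 + 10\right) + 56\right) = - 137 \left(13 + 56\right) = \left(-137\right) 69 = -9453$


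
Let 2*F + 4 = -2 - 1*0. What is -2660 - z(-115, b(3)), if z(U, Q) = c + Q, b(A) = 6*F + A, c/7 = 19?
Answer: -2778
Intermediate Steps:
c = 133 (c = 7*19 = 133)
F = -3 (F = -2 + (-2 - 1*0)/2 = -2 + (-2 + 0)/2 = -2 + (½)*(-2) = -2 - 1 = -3)
b(A) = -18 + A (b(A) = 6*(-3) + A = -18 + A)
z(U, Q) = 133 + Q
-2660 - z(-115, b(3)) = -2660 - (133 + (-18 + 3)) = -2660 - (133 - 15) = -2660 - 1*118 = -2660 - 118 = -2778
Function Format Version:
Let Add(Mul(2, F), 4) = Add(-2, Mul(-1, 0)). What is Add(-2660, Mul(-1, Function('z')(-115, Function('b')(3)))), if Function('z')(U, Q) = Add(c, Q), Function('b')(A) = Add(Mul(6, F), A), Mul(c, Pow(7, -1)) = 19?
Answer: -2778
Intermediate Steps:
c = 133 (c = Mul(7, 19) = 133)
F = -3 (F = Add(-2, Mul(Rational(1, 2), Add(-2, Mul(-1, 0)))) = Add(-2, Mul(Rational(1, 2), Add(-2, 0))) = Add(-2, Mul(Rational(1, 2), -2)) = Add(-2, -1) = -3)
Function('b')(A) = Add(-18, A) (Function('b')(A) = Add(Mul(6, -3), A) = Add(-18, A))
Function('z')(U, Q) = Add(133, Q)
Add(-2660, Mul(-1, Function('z')(-115, Function('b')(3)))) = Add(-2660, Mul(-1, Add(133, Add(-18, 3)))) = Add(-2660, Mul(-1, Add(133, -15))) = Add(-2660, Mul(-1, 118)) = Add(-2660, -118) = -2778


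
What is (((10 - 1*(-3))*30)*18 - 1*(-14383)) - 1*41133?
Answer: -19730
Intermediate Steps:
(((10 - 1*(-3))*30)*18 - 1*(-14383)) - 1*41133 = (((10 + 3)*30)*18 + 14383) - 41133 = ((13*30)*18 + 14383) - 41133 = (390*18 + 14383) - 41133 = (7020 + 14383) - 41133 = 21403 - 41133 = -19730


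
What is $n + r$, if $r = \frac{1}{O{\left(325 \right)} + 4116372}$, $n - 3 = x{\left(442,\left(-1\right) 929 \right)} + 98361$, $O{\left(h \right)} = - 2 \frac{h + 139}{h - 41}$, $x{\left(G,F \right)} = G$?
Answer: $\frac{28877256957151}{292262180} \approx 98806.0$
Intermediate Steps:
$O{\left(h \right)} = - \frac{2 \left(139 + h\right)}{-41 + h}$ ($O{\left(h \right)} = - 2 \frac{139 + h}{-41 + h} = - \frac{2 \left(139 + h\right)}{-41 + h}$)
$n = 98806$ ($n = 3 + \left(442 + 98361\right) = 3 + 98803 = 98806$)
$r = \frac{71}{292262180}$ ($r = \frac{1}{\frac{2 \left(-139 - 325\right)}{-41 + 325} + 4116372} = \frac{1}{\frac{2 \left(-139 - 325\right)}{284} + 4116372} = \frac{1}{2 \cdot \frac{1}{284} \left(-464\right) + 4116372} = \frac{1}{- \frac{232}{71} + 4116372} = \frac{1}{\frac{292262180}{71}} = \frac{71}{292262180} \approx 2.4293 \cdot 10^{-7}$)
$n + r = 98806 + \frac{71}{292262180} = \frac{28877256957151}{292262180}$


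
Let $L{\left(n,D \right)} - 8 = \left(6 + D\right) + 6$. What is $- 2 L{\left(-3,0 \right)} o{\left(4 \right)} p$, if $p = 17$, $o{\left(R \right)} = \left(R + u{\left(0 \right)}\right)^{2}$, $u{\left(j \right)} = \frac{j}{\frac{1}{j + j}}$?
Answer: $-10880$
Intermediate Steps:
$u{\left(j \right)} = 2 j^{2}$ ($u{\left(j \right)} = \frac{j}{\frac{1}{2 j}} = \frac{j}{\frac{1}{2} \frac{1}{j}} = j 2 j = 2 j^{2}$)
$L{\left(n,D \right)} = 20 + D$ ($L{\left(n,D \right)} = 8 + \left(\left(6 + D\right) + 6\right) = 8 + \left(12 + D\right) = 20 + D$)
$o{\left(R \right)} = R^{2}$ ($o{\left(R \right)} = \left(R + 2 \cdot 0^{2}\right)^{2} = \left(R + 2 \cdot 0\right)^{2} = \left(R + 0\right)^{2} = R^{2}$)
$- 2 L{\left(-3,0 \right)} o{\left(4 \right)} p = - 2 \left(20 + 0\right) 4^{2} \cdot 17 = \left(-2\right) 20 \cdot 16 \cdot 17 = \left(-40\right) 16 \cdot 17 = \left(-640\right) 17 = -10880$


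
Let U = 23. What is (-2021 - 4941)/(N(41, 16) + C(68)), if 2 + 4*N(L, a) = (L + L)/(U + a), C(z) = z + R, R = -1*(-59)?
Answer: -135759/2477 ≈ -54.808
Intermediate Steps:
R = 59
C(z) = 59 + z (C(z) = z + 59 = 59 + z)
N(L, a) = -1/2 + L/(2*(23 + a)) (N(L, a) = -1/2 + ((L + L)/(23 + a))/4 = -1/2 + ((2*L)/(23 + a))/4 = -1/2 + (2*L/(23 + a))/4 = -1/2 + L/(2*(23 + a)))
(-2021 - 4941)/(N(41, 16) + C(68)) = (-2021 - 4941)/((-23 + 41 - 1*16)/(2*(23 + 16)) + (59 + 68)) = -6962/((1/2)*(-23 + 41 - 16)/39 + 127) = -6962/((1/2)*(1/39)*2 + 127) = -6962/(1/39 + 127) = -6962/4954/39 = -6962*39/4954 = -135759/2477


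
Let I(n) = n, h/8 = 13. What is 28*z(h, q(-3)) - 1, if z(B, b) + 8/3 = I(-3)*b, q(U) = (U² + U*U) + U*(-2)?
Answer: -6275/3 ≈ -2091.7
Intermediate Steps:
h = 104 (h = 8*13 = 104)
q(U) = -2*U + 2*U² (q(U) = (U² + U²) - 2*U = 2*U² - 2*U = -2*U + 2*U²)
z(B, b) = -8/3 - 3*b
28*z(h, q(-3)) - 1 = 28*(-8/3 - 6*(-3)*(-1 - 3)) - 1 = 28*(-8/3 - 6*(-3)*(-4)) - 1 = 28*(-8/3 - 3*24) - 1 = 28*(-8/3 - 72) - 1 = 28*(-224/3) - 1 = -6272/3 - 1 = -6275/3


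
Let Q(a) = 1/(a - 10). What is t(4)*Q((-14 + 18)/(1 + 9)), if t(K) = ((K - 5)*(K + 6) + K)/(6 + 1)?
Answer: 5/56 ≈ 0.089286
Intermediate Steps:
t(K) = K/7 + (-5 + K)*(6 + K)/7 (t(K) = ((-5 + K)*(6 + K) + K)/7 = (K + (-5 + K)*(6 + K))*(⅐) = K/7 + (-5 + K)*(6 + K)/7)
Q(a) = 1/(-10 + a)
t(4)*Q((-14 + 18)/(1 + 9)) = (-30/7 + (⅐)*4² + (2/7)*4)/(-10 + (-14 + 18)/(1 + 9)) = (-30/7 + (⅐)*16 + 8/7)/(-10 + 4/10) = (-30/7 + 16/7 + 8/7)/(-10 + 4*(⅒)) = -6/(7*(-10 + ⅖)) = -6/(7*(-48/5)) = -6/7*(-5/48) = 5/56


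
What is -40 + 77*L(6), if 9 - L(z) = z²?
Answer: -2119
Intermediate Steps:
L(z) = 9 - z²
-40 + 77*L(6) = -40 + 77*(9 - 1*6²) = -40 + 77*(9 - 1*36) = -40 + 77*(9 - 36) = -40 + 77*(-27) = -40 - 2079 = -2119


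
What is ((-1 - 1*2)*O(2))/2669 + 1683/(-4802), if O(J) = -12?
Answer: -4319055/12816538 ≈ -0.33699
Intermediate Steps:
((-1 - 1*2)*O(2))/2669 + 1683/(-4802) = ((-1 - 1*2)*(-12))/2669 + 1683/(-4802) = ((-1 - 2)*(-12))*(1/2669) + 1683*(-1/4802) = -3*(-12)*(1/2669) - 1683/4802 = 36*(1/2669) - 1683/4802 = 36/2669 - 1683/4802 = -4319055/12816538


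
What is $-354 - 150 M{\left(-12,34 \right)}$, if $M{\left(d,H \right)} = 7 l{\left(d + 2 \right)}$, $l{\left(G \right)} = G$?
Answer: $10146$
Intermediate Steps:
$M{\left(d,H \right)} = 14 + 7 d$ ($M{\left(d,H \right)} = 7 \left(d + 2\right) = 7 \left(2 + d\right) = 14 + 7 d$)
$-354 - 150 M{\left(-12,34 \right)} = -354 - 150 \left(14 + 7 \left(-12\right)\right) = -354 - 150 \left(14 - 84\right) = -354 - -10500 = -354 + 10500 = 10146$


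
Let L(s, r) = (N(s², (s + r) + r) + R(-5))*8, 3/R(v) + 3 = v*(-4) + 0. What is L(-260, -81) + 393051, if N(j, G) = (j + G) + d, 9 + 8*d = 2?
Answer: 15817980/17 ≈ 9.3047e+5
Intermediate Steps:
d = -7/8 (d = -9/8 + (⅛)*2 = -9/8 + ¼ = -7/8 ≈ -0.87500)
R(v) = 3/(-3 - 4*v) (R(v) = 3/(-3 + (v*(-4) + 0)) = 3/(-3 + (-4*v + 0)) = 3/(-3 - 4*v))
N(j, G) = -7/8 + G + j (N(j, G) = (j + G) - 7/8 = (G + j) - 7/8 = -7/8 + G + j)
L(s, r) = -95/17 + 8*s + 8*s² + 16*r (L(s, r) = ((-7/8 + ((s + r) + r) + s²) - 3/(3 + 4*(-5)))*8 = ((-7/8 + ((r + s) + r) + s²) - 3/(3 - 20))*8 = ((-7/8 + (s + 2*r) + s²) - 3/(-17))*8 = ((-7/8 + s + s² + 2*r) - 3*(-1/17))*8 = ((-7/8 + s + s² + 2*r) + 3/17)*8 = (-95/136 + s + s² + 2*r)*8 = -95/17 + 8*s + 8*s² + 16*r)
L(-260, -81) + 393051 = (-95/17 + 8*(-260) + 8*(-260)² + 16*(-81)) + 393051 = (-95/17 - 2080 + 8*67600 - 1296) + 393051 = (-95/17 - 2080 + 540800 - 1296) + 393051 = 9136113/17 + 393051 = 15817980/17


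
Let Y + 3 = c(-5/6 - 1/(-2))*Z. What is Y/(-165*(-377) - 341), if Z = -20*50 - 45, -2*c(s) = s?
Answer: -1063/371184 ≈ -0.0028638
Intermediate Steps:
c(s) = -s/2
Z = -1045 (Z = -1000 - 45 = -1045)
Y = -1063/6 (Y = -3 - (-5/6 - 1/(-2))/2*(-1045) = -3 - (-5*⅙ - 1*(-½))/2*(-1045) = -3 - (-⅚ + ½)/2*(-1045) = -3 - ½*(-⅓)*(-1045) = -3 + (⅙)*(-1045) = -3 - 1045/6 = -1063/6 ≈ -177.17)
Y/(-165*(-377) - 341) = -1063/(6*(-165*(-377) - 341)) = -1063/(6*(62205 - 341)) = -1063/6/61864 = -1063/6*1/61864 = -1063/371184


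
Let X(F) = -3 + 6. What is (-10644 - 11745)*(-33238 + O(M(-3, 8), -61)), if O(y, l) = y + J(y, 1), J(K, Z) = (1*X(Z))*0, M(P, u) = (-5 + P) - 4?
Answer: 744434250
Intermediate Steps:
X(F) = 3
M(P, u) = -9 + P
J(K, Z) = 0 (J(K, Z) = (1*3)*0 = 3*0 = 0)
O(y, l) = y (O(y, l) = y + 0 = y)
(-10644 - 11745)*(-33238 + O(M(-3, 8), -61)) = (-10644 - 11745)*(-33238 + (-9 - 3)) = -22389*(-33238 - 12) = -22389*(-33250) = 744434250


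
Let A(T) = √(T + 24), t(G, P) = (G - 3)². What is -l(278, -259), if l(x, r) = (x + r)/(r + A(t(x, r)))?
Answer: -703/1224 - 19*√75649/8568 ≈ -1.1843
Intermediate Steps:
t(G, P) = (-3 + G)²
A(T) = √(24 + T)
l(x, r) = (r + x)/(r + √(24 + (-3 + x)²)) (l(x, r) = (x + r)/(r + √(24 + (-3 + x)²)) = (r + x)/(r + √(24 + (-3 + x)²)))
-l(278, -259) = -(-259 + 278)/(-259 + √(24 + (-3 + 278)²)) = -19/(-259 + √(24 + 275²)) = -19/(-259 + √(24 + 75625)) = -19/(-259 + √75649)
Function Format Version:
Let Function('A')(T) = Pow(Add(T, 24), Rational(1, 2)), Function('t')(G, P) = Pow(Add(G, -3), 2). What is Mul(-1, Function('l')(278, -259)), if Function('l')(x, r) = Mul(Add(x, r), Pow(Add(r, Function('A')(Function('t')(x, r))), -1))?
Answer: Add(Rational(-703, 1224), Mul(Rational(-19, 8568), Pow(75649, Rational(1, 2)))) ≈ -1.1843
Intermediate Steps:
Function('t')(G, P) = Pow(Add(-3, G), 2)
Function('A')(T) = Pow(Add(24, T), Rational(1, 2))
Function('l')(x, r) = Mul(Pow(Add(r, Pow(Add(24, Pow(Add(-3, x), 2)), Rational(1, 2))), -1), Add(r, x)) (Function('l')(x, r) = Mul(Add(x, r), Pow(Add(r, Pow(Add(24, Pow(Add(-3, x), 2)), Rational(1, 2))), -1)) = Mul(Add(r, x), Pow(Add(r, Pow(Add(24, Pow(Add(-3, x), 2)), Rational(1, 2))), -1)) = Mul(Pow(Add(r, Pow(Add(24, Pow(Add(-3, x), 2)), Rational(1, 2))), -1), Add(r, x)))
Mul(-1, Function('l')(278, -259)) = Mul(-1, Mul(Pow(Add(-259, Pow(Add(24, Pow(Add(-3, 278), 2)), Rational(1, 2))), -1), Add(-259, 278))) = Mul(-1, Mul(Pow(Add(-259, Pow(Add(24, Pow(275, 2)), Rational(1, 2))), -1), 19)) = Mul(-1, Mul(Pow(Add(-259, Pow(Add(24, 75625), Rational(1, 2))), -1), 19)) = Mul(-1, Mul(Pow(Add(-259, Pow(75649, Rational(1, 2))), -1), 19)) = Mul(-1, Mul(19, Pow(Add(-259, Pow(75649, Rational(1, 2))), -1))) = Mul(-19, Pow(Add(-259, Pow(75649, Rational(1, 2))), -1))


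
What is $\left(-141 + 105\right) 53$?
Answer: $-1908$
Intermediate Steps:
$\left(-141 + 105\right) 53 = \left(-36\right) 53 = -1908$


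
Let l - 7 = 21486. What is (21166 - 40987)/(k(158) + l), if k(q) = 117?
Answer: -19821/21610 ≈ -0.91721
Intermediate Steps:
l = 21493 (l = 7 + 21486 = 21493)
(21166 - 40987)/(k(158) + l) = (21166 - 40987)/(117 + 21493) = -19821/21610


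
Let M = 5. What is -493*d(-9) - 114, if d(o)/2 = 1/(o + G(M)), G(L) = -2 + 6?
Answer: 416/5 ≈ 83.200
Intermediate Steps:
G(L) = 4
d(o) = 2/(4 + o) (d(o) = 2/(o + 4) = 2/(4 + o))
-493*d(-9) - 114 = -986/(4 - 9) - 114 = -986/(-5) - 114 = -986*(-1)/5 - 114 = -493*(-⅖) - 114 = 986/5 - 114 = 416/5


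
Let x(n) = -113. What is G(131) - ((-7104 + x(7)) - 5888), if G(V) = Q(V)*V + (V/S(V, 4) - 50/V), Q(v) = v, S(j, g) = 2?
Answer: 7946753/262 ≈ 30331.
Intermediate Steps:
G(V) = V² + V/2 - 50/V (G(V) = V*V + (V/2 - 50/V) = V² + (V*(½) - 50/V) = V² + (V/2 - 50/V) = V² + V/2 - 50/V)
G(131) - ((-7104 + x(7)) - 5888) = (131² + (½)*131 - 50/131) - ((-7104 - 113) - 5888) = (17161 + 131/2 - 50*1/131) - (-7217 - 5888) = (17161 + 131/2 - 50/131) - 1*(-13105) = 4513243/262 + 13105 = 7946753/262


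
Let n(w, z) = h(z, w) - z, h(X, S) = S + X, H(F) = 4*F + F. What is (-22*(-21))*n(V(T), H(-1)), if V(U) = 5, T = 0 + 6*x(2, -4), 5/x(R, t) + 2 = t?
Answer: 2310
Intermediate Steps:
x(R, t) = 5/(-2 + t)
H(F) = 5*F
T = -5 (T = 0 + 6*(5/(-2 - 4)) = 0 + 6*(5/(-6)) = 0 + 6*(5*(-⅙)) = 0 + 6*(-⅚) = 0 - 5 = -5)
n(w, z) = w (n(w, z) = (w + z) - z = w)
(-22*(-21))*n(V(T), H(-1)) = -22*(-21)*5 = 462*5 = 2310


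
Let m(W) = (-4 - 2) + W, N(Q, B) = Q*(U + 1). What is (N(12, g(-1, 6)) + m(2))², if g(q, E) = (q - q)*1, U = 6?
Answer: 6400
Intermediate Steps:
g(q, E) = 0 (g(q, E) = 0*1 = 0)
N(Q, B) = 7*Q (N(Q, B) = Q*(6 + 1) = Q*7 = 7*Q)
m(W) = -6 + W
(N(12, g(-1, 6)) + m(2))² = (7*12 + (-6 + 2))² = (84 - 4)² = 80² = 6400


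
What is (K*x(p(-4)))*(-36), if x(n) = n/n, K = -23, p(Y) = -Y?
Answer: 828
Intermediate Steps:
x(n) = 1
(K*x(p(-4)))*(-36) = -23*1*(-36) = -23*(-36) = 828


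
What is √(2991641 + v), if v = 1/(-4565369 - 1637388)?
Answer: 6*√3197249372559511907/6202757 ≈ 1729.6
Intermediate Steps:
v = -1/6202757 (v = 1/(-6202757) = -1/6202757 ≈ -1.6122e-7)
√(2991641 + v) = √(2991641 - 1/6202757) = √(18556422154236/6202757) = 6*√3197249372559511907/6202757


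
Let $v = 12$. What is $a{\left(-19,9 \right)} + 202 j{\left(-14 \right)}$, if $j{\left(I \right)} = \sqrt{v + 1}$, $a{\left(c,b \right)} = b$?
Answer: $9 + 202 \sqrt{13} \approx 737.32$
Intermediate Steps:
$j{\left(I \right)} = \sqrt{13}$ ($j{\left(I \right)} = \sqrt{12 + 1} = \sqrt{13}$)
$a{\left(-19,9 \right)} + 202 j{\left(-14 \right)} = 9 + 202 \sqrt{13}$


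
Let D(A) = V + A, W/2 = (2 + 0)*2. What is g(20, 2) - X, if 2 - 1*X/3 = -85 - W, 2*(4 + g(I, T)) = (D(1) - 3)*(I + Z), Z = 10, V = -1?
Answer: -334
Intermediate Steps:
W = 8 (W = 2*((2 + 0)*2) = 2*(2*2) = 2*4 = 8)
D(A) = -1 + A
g(I, T) = -19 - 3*I/2 (g(I, T) = -4 + (((-1 + 1) - 3)*(I + 10))/2 = -4 + ((0 - 3)*(10 + I))/2 = -4 + (-3*(10 + I))/2 = -4 + (-30 - 3*I)/2 = -4 + (-15 - 3*I/2) = -19 - 3*I/2)
X = 285 (X = 6 - 3*(-85 - 1*8) = 6 - 3*(-85 - 8) = 6 - 3*(-93) = 6 + 279 = 285)
g(20, 2) - X = (-19 - 3/2*20) - 1*285 = (-19 - 30) - 285 = -49 - 285 = -334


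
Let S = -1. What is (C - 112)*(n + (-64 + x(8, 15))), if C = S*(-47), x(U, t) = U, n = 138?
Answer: -5330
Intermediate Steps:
C = 47 (C = -1*(-47) = 47)
(C - 112)*(n + (-64 + x(8, 15))) = (47 - 112)*(138 + (-64 + 8)) = -65*(138 - 56) = -65*82 = -5330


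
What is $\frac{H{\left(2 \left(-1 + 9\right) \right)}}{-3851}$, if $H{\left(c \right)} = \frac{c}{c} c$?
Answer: $- \frac{16}{3851} \approx -0.0041548$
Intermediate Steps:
$H{\left(c \right)} = c$ ($H{\left(c \right)} = 1 c = c$)
$\frac{H{\left(2 \left(-1 + 9\right) \right)}}{-3851} = \frac{2 \left(-1 + 9\right)}{-3851} = 2 \cdot 8 \left(- \frac{1}{3851}\right) = 16 \left(- \frac{1}{3851}\right) = - \frac{16}{3851}$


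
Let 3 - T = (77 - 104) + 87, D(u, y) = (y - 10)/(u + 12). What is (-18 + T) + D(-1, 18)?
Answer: -817/11 ≈ -74.273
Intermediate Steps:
D(u, y) = (-10 + y)/(12 + u)
T = -57 (T = 3 - ((77 - 104) + 87) = 3 - (-27 + 87) = 3 - 1*60 = 3 - 60 = -57)
(-18 + T) + D(-1, 18) = (-18 - 57) + (-10 + 18)/(12 - 1) = -75 + 8/11 = -817/11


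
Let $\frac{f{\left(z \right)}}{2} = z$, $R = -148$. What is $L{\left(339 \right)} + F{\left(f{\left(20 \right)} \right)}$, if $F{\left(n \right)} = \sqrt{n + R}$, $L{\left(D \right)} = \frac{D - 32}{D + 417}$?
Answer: $\frac{307}{756} + 6 i \sqrt{3} \approx 0.40608 + 10.392 i$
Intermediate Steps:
$L{\left(D \right)} = \frac{-32 + D}{417 + D}$
$f{\left(z \right)} = 2 z$
$F{\left(n \right)} = \sqrt{-148 + n}$ ($F{\left(n \right)} = \sqrt{n - 148} = \sqrt{-148 + n}$)
$L{\left(339 \right)} + F{\left(f{\left(20 \right)} \right)} = \frac{-32 + 339}{417 + 339} + \sqrt{-148 + 2 \cdot 20} = \frac{1}{756} \cdot 307 + \sqrt{-148 + 40} = \frac{1}{756} \cdot 307 + \sqrt{-108} = \frac{307}{756} + 6 i \sqrt{3}$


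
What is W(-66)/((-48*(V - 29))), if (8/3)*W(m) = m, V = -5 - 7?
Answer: -33/2624 ≈ -0.012576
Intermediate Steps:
V = -12
W(m) = 3*m/8
W(-66)/((-48*(V - 29))) = ((3/8)*(-66))/((-48*(-12 - 29))) = -99/(4*((-48*(-41)))) = -99/4/1968 = -99/4*1/1968 = -33/2624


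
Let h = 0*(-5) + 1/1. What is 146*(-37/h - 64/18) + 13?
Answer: -53173/9 ≈ -5908.1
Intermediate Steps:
h = 1 (h = 0 + 1 = 1)
146*(-37/h - 64/18) + 13 = 146*(-37/1 - 64/18) + 13 = 146*(-37*1 - 64*1/18) + 13 = 146*(-37 - 32/9) + 13 = 146*(-365/9) + 13 = -53290/9 + 13 = -53173/9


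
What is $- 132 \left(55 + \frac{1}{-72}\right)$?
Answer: $- \frac{43549}{6} \approx -7258.2$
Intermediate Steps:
$- 132 \left(55 + \frac{1}{-72}\right) = - 132 \left(55 - \frac{1}{72}\right) = \left(-132\right) \frac{3959}{72} = - \frac{43549}{6}$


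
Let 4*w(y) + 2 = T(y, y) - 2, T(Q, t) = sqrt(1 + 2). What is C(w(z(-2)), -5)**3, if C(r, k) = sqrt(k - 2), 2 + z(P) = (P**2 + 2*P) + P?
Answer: -7*I*sqrt(7) ≈ -18.52*I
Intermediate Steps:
T(Q, t) = sqrt(3)
z(P) = -2 + P**2 + 3*P (z(P) = -2 + ((P**2 + 2*P) + P) = -2 + (P**2 + 3*P) = -2 + P**2 + 3*P)
w(y) = -1 + sqrt(3)/4 (w(y) = -1/2 + (sqrt(3) - 2)/4 = -1/2 + (-2 + sqrt(3))/4 = -1/2 + (-1/2 + sqrt(3)/4) = -1 + sqrt(3)/4)
C(r, k) = sqrt(-2 + k)
C(w(z(-2)), -5)**3 = (sqrt(-2 - 5))**3 = (sqrt(-7))**3 = (I*sqrt(7))**3 = -7*I*sqrt(7)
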